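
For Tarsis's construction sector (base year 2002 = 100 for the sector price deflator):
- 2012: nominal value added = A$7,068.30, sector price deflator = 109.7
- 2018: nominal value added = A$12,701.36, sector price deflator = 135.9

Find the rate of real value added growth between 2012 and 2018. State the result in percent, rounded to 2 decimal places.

Deflate each year: 2012 → 7068.30/1.097 = 6443.30; 2018 → 12701.36/1.359 = 9346.11.
So real value added changed by 9346.11/6443.30 − 1 = 0.4505, i.e. 45.05%.

45.05%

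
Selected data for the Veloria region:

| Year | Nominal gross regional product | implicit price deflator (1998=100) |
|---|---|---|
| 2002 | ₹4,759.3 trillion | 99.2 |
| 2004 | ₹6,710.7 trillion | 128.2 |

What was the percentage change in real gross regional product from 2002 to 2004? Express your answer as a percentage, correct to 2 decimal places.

Real gross regional product 2002 = 4759.3 / 0.992 = 4797.68.
Real gross regional product 2004 = 6710.7 / 1.282 = 5234.56.
Real growth = 5234.56 / 4797.68 − 1 = 0.0911.

9.11%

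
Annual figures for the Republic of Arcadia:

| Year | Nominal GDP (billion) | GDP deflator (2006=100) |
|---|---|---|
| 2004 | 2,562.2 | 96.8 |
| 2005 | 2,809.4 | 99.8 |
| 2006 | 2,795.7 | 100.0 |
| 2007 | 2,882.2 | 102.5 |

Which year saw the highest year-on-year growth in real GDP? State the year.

2005

2005: real = 2809.4/0.998 = 2815.03; growth vs 2004 (2646.90) = 6.35%.
2006: real = 2795.7/1.000 = 2795.70; growth vs 2005 (2815.03) = -0.69%.
2007: real = 2882.2/1.025 = 2811.90; growth vs 2006 (2795.70) = 0.58%.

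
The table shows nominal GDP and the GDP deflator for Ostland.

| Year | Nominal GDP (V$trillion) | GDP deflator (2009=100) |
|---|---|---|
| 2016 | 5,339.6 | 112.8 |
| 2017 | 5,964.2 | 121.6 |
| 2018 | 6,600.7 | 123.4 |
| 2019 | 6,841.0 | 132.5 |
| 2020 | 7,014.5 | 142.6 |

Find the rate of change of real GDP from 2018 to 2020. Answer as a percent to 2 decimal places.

Real GDP 2018 = 6600.7/1.234 = 5349.03.
Real GDP 2020 = 7014.5/1.426 = 4919.00.
Change = 4919.00/5349.03 − 1 = -0.0804.

-8.04%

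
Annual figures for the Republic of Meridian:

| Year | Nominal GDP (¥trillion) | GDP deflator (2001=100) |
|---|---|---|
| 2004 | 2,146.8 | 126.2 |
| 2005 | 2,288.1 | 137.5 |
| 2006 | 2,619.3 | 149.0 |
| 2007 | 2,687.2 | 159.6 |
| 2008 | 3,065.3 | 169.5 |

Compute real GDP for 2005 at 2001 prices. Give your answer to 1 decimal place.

Real GDP 2005 = 2288.1 / 1.375 = 1664.07.

¥1,664.1 trillion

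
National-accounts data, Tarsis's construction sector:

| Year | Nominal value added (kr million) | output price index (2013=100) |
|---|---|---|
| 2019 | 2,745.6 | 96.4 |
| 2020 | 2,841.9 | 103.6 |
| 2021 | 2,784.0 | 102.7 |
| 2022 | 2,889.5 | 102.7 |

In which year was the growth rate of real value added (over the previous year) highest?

2020: real = 2841.9/1.036 = 2743.15; growth vs 2019 (2848.13) = -3.69%.
2021: real = 2784.0/1.027 = 2710.81; growth vs 2020 (2743.15) = -1.18%.
2022: real = 2889.5/1.027 = 2813.53; growth vs 2021 (2710.81) = 3.79%.

2022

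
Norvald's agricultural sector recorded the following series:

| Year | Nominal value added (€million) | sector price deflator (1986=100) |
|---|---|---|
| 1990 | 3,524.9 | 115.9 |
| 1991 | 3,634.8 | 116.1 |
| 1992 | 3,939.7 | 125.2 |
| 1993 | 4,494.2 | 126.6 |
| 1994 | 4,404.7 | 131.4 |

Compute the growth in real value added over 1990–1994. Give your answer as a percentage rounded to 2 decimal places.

Real value added 1990 = 3524.9/1.159 = 3041.33.
Real value added 1994 = 4404.7/1.314 = 3352.13.
Change = 3352.13/3041.33 − 1 = 0.1022.

10.22%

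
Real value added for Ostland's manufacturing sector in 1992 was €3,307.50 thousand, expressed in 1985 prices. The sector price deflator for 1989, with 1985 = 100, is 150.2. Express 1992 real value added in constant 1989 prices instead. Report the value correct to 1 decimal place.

Real value added in 1989 prices = Real value added in 1985 prices × (P_1989/P_1985) = 3307.50 × 1.502 = 4967.87.

€4,967.9 thousand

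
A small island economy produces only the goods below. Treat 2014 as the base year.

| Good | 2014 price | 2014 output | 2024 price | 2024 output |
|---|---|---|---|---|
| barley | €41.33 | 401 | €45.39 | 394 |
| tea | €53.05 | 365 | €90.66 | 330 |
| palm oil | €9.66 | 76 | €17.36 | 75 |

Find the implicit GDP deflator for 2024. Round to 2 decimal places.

Nominal GDP 2024 = 45.39·394 + 90.66·330 + 17.36·75 = 49103.46.
Real GDP 2024 (at 2014 prices) = 41.33·394 + 53.05·330 + 9.66·75 = 34515.02.
Deflator = Nominal/Real × 100 = 49103.46/34515.02 × 100 = 142.267.

142.27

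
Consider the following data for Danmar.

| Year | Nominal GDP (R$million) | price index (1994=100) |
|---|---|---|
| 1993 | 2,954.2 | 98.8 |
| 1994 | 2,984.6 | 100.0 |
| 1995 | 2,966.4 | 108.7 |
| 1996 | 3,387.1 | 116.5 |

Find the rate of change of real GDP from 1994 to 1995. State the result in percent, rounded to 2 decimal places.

Real GDP 1994 = 2984.6/1.000 = 2984.60.
Real GDP 1995 = 2966.4/1.087 = 2728.98.
Change = 2728.98/2984.60 − 1 = -0.0856.

-8.56%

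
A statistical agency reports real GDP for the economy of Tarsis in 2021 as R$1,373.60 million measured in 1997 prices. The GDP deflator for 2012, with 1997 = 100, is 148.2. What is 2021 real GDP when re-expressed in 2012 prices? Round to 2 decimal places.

Real GDP in 2012 prices = Real GDP in 1997 prices × (P_2012/P_1997) = 1373.60 × 1.482 = 2035.68.

R$2,035.68 million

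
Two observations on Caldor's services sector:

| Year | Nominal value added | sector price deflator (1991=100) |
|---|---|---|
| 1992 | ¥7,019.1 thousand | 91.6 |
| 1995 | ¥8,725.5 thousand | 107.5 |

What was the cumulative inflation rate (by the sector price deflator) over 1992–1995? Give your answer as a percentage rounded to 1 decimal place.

Price-level change = 107.5 / 91.6 − 1 = 0.1736.

17.4%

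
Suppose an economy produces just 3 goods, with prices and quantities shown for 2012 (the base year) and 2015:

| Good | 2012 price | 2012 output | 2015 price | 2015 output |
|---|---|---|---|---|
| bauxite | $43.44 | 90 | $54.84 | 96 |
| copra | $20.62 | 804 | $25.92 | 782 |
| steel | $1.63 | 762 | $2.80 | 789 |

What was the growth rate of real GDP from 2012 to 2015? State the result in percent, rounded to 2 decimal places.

-0.69%

Real GDP 2012 = Nominal GDP 2012 = 43.44·90 + 20.62·804 + 1.63·762 = 21730.14.
Real GDP 2015 (at 2012 prices) = 43.44·96 + 20.62·782 + 1.63·789 = 21581.15.
Real growth = 21581.15/21730.14 − 1 = -0.0069.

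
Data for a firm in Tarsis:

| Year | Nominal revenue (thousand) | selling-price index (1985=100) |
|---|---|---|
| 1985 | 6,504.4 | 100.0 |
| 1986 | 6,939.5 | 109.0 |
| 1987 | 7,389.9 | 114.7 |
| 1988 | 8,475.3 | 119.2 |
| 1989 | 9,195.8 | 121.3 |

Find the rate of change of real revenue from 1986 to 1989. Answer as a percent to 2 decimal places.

Real revenue 1986 = 6939.5/1.090 = 6366.51.
Real revenue 1989 = 9195.8/1.213 = 7581.04.
Change = 7581.04/6366.51 − 1 = 0.1908.

19.08%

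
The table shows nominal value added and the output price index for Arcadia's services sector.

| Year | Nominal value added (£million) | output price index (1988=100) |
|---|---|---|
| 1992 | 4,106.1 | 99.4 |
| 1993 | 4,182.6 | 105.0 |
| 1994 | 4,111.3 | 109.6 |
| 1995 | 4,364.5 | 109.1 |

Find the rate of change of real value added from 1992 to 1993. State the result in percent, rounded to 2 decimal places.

Real value added 1992 = 4106.1/0.994 = 4130.89.
Real value added 1993 = 4182.6/1.050 = 3983.43.
Change = 3983.43/4130.89 − 1 = -0.0357.

-3.57%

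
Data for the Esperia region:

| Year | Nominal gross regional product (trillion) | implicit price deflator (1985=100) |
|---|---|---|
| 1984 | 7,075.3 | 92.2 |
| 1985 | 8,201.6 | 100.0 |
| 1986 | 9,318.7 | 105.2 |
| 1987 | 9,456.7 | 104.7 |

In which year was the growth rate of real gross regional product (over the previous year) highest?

1986

1985: real = 8201.6/1.000 = 8201.60; growth vs 1984 (7673.86) = 6.88%.
1986: real = 9318.7/1.052 = 8858.08; growth vs 1985 (8201.60) = 8.00%.
1987: real = 9456.7/1.047 = 9032.19; growth vs 1986 (8858.08) = 1.97%.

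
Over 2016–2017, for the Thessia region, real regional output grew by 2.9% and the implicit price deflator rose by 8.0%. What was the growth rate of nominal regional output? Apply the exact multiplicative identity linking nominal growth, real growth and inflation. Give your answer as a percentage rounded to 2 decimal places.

(1 + g_nom) = (1 + g_real)(1 + π) = 1.0290 × 1.0800 = 1.11132.

11.13%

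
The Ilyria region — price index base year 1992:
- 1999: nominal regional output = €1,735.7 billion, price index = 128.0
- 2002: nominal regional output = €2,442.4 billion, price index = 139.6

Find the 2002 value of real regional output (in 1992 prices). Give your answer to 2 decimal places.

€1,749.57 billion

Real regional output = Nominal / (price index/100) = 2442.4 / 1.396 = 1749.57.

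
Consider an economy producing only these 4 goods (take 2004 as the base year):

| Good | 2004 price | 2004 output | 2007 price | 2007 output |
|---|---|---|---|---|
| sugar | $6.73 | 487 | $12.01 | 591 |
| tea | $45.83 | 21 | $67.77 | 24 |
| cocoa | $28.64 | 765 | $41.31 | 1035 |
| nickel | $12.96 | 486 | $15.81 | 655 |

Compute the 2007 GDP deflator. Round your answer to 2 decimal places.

Nominal GDP 2007 = 12.01·591 + 67.77·24 + 41.31·1035 + 15.81·655 = 61835.79.
Real GDP 2007 (at 2004 prices) = 6.73·591 + 45.83·24 + 28.64·1035 + 12.96·655 = 43208.55.
Deflator = Nominal/Real × 100 = 61835.79/43208.55 × 100 = 143.110.

143.11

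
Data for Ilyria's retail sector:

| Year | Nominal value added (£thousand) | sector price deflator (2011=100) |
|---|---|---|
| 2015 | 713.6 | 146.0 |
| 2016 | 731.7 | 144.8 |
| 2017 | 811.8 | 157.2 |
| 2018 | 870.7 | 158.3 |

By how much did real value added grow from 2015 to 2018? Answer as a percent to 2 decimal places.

12.53%

Real value added 2015 = 713.6/1.460 = 488.77.
Real value added 2018 = 870.7/1.583 = 550.03.
Change = 550.03/488.77 − 1 = 0.1253.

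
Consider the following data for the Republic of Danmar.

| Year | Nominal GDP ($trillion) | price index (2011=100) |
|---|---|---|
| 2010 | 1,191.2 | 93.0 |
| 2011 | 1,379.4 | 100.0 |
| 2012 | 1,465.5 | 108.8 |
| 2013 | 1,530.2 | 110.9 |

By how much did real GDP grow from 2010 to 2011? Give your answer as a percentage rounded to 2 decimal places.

Real GDP 2010 = 1191.2/0.930 = 1280.86.
Real GDP 2011 = 1379.4/1.000 = 1379.40.
Change = 1379.40/1280.86 − 1 = 0.0769.

7.69%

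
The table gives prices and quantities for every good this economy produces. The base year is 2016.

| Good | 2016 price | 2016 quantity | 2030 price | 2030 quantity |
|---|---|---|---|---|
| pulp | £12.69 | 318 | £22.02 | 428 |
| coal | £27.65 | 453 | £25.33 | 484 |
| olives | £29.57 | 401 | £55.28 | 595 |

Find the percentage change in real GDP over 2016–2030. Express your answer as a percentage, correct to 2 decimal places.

Real GDP 2016 = Nominal GDP 2016 = 12.69·318 + 27.65·453 + 29.57·401 = 28418.44.
Real GDP 2030 (at 2016 prices) = 12.69·428 + 27.65·484 + 29.57·595 = 36408.07.
Real growth = 36408.07/28418.44 − 1 = 0.2811.

28.11%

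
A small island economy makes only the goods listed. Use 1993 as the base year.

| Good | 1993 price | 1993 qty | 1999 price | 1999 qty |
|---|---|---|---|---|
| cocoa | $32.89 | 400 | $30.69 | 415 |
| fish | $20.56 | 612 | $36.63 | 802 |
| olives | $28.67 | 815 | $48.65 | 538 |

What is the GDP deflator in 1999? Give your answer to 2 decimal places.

Nominal GDP 1999 = 30.69·415 + 36.63·802 + 48.65·538 = 68287.31.
Real GDP 1999 (at 1993 prices) = 32.89·415 + 20.56·802 + 28.67·538 = 45562.93.
Deflator = Nominal/Real × 100 = 68287.31/45562.93 × 100 = 149.875.

149.87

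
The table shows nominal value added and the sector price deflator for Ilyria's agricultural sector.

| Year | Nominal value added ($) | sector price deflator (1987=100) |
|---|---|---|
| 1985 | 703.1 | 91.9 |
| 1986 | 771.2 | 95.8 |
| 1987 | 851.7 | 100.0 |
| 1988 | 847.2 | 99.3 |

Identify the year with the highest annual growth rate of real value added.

1986: real = 771.2/0.958 = 805.01; growth vs 1985 (765.07) = 5.22%.
1987: real = 851.7/1.000 = 851.70; growth vs 1986 (805.01) = 5.80%.
1988: real = 847.2/0.993 = 853.17; growth vs 1987 (851.70) = 0.17%.

1987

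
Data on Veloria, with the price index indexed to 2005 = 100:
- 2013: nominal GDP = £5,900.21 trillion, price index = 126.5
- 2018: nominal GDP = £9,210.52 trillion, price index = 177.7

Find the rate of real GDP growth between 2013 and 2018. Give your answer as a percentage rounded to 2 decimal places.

Deflate each year: 2013 → 5900.21/1.265 = 4664.20; 2018 → 9210.52/1.777 = 5183.19.
So real GDP changed by 5183.19/4664.20 − 1 = 0.1113, i.e. 11.13%.

11.13%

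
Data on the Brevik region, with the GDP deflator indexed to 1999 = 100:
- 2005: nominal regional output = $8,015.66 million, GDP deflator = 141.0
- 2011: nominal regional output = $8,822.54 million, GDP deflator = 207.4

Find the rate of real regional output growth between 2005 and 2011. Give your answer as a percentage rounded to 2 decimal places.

-25.17%

Real regional output 2005 = 8015.66 / 1.410 = 5684.87.
Real regional output 2011 = 8822.54 / 2.074 = 4253.88.
Real growth = 4253.88 / 5684.87 − 1 = -0.2517.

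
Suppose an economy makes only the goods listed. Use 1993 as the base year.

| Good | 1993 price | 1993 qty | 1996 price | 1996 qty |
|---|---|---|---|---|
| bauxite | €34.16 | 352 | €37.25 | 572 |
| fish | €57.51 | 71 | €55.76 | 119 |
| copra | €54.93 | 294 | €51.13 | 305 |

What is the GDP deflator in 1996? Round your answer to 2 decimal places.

Nominal GDP 1996 = 37.25·572 + 55.76·119 + 51.13·305 = 43537.09.
Real GDP 1996 (at 1993 prices) = 34.16·572 + 57.51·119 + 54.93·305 = 43136.86.
Deflator = Nominal/Real × 100 = 43537.09/43136.86 × 100 = 100.928.

100.93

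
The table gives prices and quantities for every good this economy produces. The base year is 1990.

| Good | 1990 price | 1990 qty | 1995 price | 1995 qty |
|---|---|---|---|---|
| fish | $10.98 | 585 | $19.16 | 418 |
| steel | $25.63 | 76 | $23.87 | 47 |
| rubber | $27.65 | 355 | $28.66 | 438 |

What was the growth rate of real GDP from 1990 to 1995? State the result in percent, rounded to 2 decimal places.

-1.55%

Real GDP 1990 = Nominal GDP 1990 = 10.98·585 + 25.63·76 + 27.65·355 = 18186.93.
Real GDP 1995 (at 1990 prices) = 10.98·418 + 25.63·47 + 27.65·438 = 17904.95.
Real growth = 17904.95/18186.93 − 1 = -0.0155.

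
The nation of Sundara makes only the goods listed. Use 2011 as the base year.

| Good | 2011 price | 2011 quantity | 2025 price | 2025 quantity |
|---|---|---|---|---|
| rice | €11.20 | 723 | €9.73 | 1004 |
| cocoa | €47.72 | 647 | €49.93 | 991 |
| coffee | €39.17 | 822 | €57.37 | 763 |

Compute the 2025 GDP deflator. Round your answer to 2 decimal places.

116.51

Nominal GDP 2025 = 9.73·1004 + 49.93·991 + 57.37·763 = 103022.86.
Real GDP 2025 (at 2011 prices) = 11.20·1004 + 47.72·991 + 39.17·763 = 88422.03.
Deflator = Nominal/Real × 100 = 103022.86/88422.03 × 100 = 116.513.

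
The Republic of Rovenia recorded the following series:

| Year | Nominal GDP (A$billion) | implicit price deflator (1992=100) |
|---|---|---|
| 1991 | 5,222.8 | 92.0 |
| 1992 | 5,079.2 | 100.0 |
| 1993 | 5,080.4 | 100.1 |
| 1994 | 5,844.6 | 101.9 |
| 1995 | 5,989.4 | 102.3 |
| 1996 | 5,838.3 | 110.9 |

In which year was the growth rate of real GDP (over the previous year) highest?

1994

1992: real = 5079.2/1.000 = 5079.20; growth vs 1991 (5676.96) = -10.53%.
1993: real = 5080.4/1.001 = 5075.32; growth vs 1992 (5079.20) = -0.08%.
1994: real = 5844.6/1.019 = 5735.62; growth vs 1993 (5075.32) = 13.01%.
1995: real = 5989.4/1.023 = 5854.74; growth vs 1994 (5735.62) = 2.08%.
1996: real = 5838.3/1.109 = 5264.47; growth vs 1995 (5854.74) = -10.08%.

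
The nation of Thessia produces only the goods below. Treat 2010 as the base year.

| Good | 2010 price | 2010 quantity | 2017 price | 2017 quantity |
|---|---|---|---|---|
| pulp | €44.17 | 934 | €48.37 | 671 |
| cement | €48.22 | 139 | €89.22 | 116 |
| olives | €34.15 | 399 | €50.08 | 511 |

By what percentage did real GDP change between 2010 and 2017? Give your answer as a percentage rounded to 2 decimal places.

-14.45%

Real GDP 2010 = Nominal GDP 2010 = 44.17·934 + 48.22·139 + 34.15·399 = 61583.21.
Real GDP 2017 (at 2010 prices) = 44.17·671 + 48.22·116 + 34.15·511 = 52682.24.
Real growth = 52682.24/61583.21 − 1 = -0.1445.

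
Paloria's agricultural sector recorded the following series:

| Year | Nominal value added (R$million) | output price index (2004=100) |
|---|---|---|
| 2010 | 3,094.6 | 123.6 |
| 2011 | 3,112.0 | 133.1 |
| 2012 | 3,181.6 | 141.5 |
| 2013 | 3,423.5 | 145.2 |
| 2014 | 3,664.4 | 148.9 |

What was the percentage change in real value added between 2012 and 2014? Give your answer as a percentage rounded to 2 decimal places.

9.45%

Real value added 2012 = 3181.6/1.415 = 2248.48.
Real value added 2014 = 3664.4/1.489 = 2460.98.
Change = 2460.98/2248.48 − 1 = 0.0945.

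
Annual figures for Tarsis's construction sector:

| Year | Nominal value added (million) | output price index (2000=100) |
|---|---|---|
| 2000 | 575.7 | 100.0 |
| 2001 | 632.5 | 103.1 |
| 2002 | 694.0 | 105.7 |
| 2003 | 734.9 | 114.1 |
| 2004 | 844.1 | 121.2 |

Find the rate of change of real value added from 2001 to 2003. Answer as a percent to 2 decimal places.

4.99%

Real value added 2001 = 632.5/1.031 = 613.48.
Real value added 2003 = 734.9/1.141 = 644.08.
Change = 644.08/613.48 − 1 = 0.0499.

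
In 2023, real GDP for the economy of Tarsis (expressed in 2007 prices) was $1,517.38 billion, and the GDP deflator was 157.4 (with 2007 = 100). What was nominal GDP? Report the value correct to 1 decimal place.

$2,388.4 billion

Nominal GDP = Real × (GDP deflator/100) = 1517.38 × 1.574 = 2388.36.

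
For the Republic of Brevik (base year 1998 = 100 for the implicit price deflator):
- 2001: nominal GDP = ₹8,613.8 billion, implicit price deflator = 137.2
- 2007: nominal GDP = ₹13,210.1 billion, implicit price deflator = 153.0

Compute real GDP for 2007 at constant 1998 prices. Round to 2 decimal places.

Real GDP = Nominal / (implicit price deflator/100) = 13210.1 / 1.530 = 8634.05.

₹8,634.05 billion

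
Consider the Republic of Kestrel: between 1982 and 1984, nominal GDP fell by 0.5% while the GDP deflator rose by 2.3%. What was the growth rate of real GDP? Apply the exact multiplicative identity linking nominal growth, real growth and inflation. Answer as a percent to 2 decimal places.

(1 + g_nom) = (1 + g_real)(1 + π), so g_real = 0.9950 / 1.0230 − 1 = -0.02737.

-2.74%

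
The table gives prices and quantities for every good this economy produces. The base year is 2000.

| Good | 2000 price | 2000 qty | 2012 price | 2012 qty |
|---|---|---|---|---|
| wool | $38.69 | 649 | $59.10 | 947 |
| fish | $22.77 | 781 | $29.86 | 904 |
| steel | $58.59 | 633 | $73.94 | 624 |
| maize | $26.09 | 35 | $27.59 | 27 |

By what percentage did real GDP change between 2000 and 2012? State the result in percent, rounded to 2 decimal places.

Real GDP 2000 = Nominal GDP 2000 = 38.69·649 + 22.77·781 + 58.59·633 + 26.09·35 = 80893.80.
Real GDP 2012 (at 2000 prices) = 38.69·947 + 22.77·904 + 58.59·624 + 26.09·27 = 94488.10.
Real growth = 94488.10/80893.80 − 1 = 0.1681.

16.81%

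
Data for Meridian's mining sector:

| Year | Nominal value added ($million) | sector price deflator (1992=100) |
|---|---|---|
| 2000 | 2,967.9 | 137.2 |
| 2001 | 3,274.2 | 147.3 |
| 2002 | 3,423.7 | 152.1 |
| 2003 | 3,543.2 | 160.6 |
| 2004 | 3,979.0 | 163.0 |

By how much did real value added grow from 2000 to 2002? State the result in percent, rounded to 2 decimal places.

Real value added 2000 = 2967.9/1.372 = 2163.19.
Real value added 2002 = 3423.7/1.521 = 2250.95.
Change = 2250.95/2163.19 − 1 = 0.0406.

4.06%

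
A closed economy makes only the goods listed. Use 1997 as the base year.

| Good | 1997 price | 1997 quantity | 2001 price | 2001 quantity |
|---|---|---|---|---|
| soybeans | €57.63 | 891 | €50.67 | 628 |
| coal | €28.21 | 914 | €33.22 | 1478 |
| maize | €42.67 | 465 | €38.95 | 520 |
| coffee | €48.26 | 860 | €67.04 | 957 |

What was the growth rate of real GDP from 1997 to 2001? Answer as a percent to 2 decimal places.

Real GDP 1997 = Nominal GDP 1997 = 57.63·891 + 28.21·914 + 42.67·465 + 48.26·860 = 138477.42.
Real GDP 2001 (at 1997 prices) = 57.63·628 + 28.21·1478 + 42.67·520 + 48.26·957 = 146259.24.
Real growth = 146259.24/138477.42 − 1 = 0.0562.

5.62%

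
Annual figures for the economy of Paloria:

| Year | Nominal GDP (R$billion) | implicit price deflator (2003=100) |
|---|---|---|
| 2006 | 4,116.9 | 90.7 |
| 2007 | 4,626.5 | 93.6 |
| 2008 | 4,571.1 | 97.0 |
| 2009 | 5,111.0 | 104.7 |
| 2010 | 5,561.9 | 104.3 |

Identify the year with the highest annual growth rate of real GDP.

2010

2007: real = 4626.5/0.936 = 4942.84; growth vs 2006 (4539.03) = 8.90%.
2008: real = 4571.1/0.970 = 4712.47; growth vs 2007 (4942.84) = -4.66%.
2009: real = 5111.0/1.047 = 4881.57; growth vs 2008 (4712.47) = 3.59%.
2010: real = 5561.9/1.043 = 5332.60; growth vs 2009 (4881.57) = 9.24%.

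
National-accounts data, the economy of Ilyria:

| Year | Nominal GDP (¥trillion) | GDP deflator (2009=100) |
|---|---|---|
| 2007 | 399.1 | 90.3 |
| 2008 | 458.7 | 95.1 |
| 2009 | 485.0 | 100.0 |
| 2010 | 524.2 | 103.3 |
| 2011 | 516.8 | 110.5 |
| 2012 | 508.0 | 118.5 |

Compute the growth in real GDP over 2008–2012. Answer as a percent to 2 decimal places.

-11.12%

Real GDP 2008 = 458.7/0.951 = 482.33.
Real GDP 2012 = 508.0/1.185 = 428.69.
Change = 428.69/482.33 − 1 = -0.1112.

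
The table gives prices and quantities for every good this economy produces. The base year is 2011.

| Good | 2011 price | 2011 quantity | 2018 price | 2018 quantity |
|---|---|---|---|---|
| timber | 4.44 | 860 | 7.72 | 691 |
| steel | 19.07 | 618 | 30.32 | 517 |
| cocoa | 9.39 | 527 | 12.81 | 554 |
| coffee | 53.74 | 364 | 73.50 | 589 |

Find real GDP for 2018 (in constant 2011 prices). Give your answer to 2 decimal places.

Real GDP 2018 = Σ (p_2011 × q_2018) = 4.44·691 + 19.07·517 + 9.39·554 + 53.74·589 = 49782.15.

49782.15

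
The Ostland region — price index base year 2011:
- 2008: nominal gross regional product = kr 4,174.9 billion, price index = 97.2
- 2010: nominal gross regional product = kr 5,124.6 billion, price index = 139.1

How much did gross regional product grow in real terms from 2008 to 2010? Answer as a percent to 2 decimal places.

-14.23%

Deflate each year: 2008 → 4174.9/0.972 = 4295.16; 2010 → 5124.6/1.391 = 3684.11.
So real gross regional product changed by 3684.11/4295.16 − 1 = -0.1423, i.e. -14.23%.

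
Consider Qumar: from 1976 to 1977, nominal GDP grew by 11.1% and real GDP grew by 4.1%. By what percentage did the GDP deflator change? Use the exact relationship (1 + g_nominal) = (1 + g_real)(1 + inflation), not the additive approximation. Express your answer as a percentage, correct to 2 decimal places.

(1 + g_nom) = (1 + g_real)(1 + π), so π = 1.1110 / 1.0410 − 1 = 0.06724.

6.72%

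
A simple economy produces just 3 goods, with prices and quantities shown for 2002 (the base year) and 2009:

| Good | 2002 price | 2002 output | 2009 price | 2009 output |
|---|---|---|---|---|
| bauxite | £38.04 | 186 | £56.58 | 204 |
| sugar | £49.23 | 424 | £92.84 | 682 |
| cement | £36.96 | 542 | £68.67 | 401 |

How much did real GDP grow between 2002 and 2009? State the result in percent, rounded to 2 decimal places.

17.04%

Real GDP 2002 = Nominal GDP 2002 = 38.04·186 + 49.23·424 + 36.96·542 = 47981.28.
Real GDP 2009 (at 2002 prices) = 38.04·204 + 49.23·682 + 36.96·401 = 56155.98.
Real growth = 56155.98/47981.28 − 1 = 0.1704.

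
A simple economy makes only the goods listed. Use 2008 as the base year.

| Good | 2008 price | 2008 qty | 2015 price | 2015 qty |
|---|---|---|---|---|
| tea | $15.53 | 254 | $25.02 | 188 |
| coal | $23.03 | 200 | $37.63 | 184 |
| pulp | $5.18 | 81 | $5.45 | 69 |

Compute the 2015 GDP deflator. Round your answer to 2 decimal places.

159.74

Nominal GDP 2015 = 25.02·188 + 37.63·184 + 5.45·69 = 12003.73.
Real GDP 2015 (at 2008 prices) = 15.53·188 + 23.03·184 + 5.18·69 = 7514.58.
Deflator = Nominal/Real × 100 = 12003.73/7514.58 × 100 = 159.739.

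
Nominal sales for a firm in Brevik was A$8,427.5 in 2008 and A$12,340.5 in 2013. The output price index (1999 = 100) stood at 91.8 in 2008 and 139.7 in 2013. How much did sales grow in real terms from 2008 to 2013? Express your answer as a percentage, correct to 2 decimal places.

-3.78%

Real sales 2008 = 8427.5 / 0.918 = 9180.28.
Real sales 2013 = 12340.5 / 1.397 = 8833.57.
Real growth = 8833.57 / 9180.28 − 1 = -0.0378.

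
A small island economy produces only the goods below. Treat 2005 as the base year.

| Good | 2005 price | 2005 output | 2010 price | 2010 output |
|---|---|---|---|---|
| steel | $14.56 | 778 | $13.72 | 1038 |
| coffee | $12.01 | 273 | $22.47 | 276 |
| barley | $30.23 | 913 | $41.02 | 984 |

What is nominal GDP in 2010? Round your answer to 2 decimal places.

$60806.76

Nominal GDP 2010 = Σ (p_2010 × q_2010) = 13.72·1038 + 22.47·276 + 41.02·984 = 60806.76.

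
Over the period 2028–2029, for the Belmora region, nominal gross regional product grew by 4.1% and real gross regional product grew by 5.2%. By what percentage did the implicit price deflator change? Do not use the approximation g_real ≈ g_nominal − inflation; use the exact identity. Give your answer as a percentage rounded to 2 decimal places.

(1 + g_nom) = (1 + g_real)(1 + π), so π = 1.0410 / 1.0520 − 1 = -0.01046.

-1.05%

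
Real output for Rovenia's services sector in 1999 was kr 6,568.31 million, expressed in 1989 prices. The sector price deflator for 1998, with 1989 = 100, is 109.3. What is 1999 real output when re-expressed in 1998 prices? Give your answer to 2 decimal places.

kr 7,179.16 million

Real output in 1998 prices = Real output in 1989 prices × (P_1998/P_1989) = 6568.31 × 1.093 = 7179.16.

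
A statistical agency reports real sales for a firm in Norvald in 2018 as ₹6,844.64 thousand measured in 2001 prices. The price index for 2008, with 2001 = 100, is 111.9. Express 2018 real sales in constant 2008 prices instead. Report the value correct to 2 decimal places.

Real sales in 2008 prices = Real sales in 2001 prices × (P_2008/P_2001) = 6844.64 × 1.119 = 7659.15.

₹7,659.15 thousand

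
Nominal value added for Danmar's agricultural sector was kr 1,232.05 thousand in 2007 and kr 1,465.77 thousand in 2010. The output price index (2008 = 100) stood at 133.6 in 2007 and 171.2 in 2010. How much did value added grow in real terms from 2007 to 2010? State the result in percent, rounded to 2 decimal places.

Deflate each year: 2007 → 1232.05/1.336 = 922.19; 2010 → 1465.77/1.712 = 856.17.
So real value added changed by 856.17/922.19 − 1 = -0.0716, i.e. -7.16%.

-7.16%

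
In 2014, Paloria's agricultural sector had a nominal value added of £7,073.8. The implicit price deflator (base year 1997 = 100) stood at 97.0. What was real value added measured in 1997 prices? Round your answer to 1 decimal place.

Real value added = Nominal / (implicit price deflator/100) = 7073.8 / 0.970 = 7292.58.

£7,292.6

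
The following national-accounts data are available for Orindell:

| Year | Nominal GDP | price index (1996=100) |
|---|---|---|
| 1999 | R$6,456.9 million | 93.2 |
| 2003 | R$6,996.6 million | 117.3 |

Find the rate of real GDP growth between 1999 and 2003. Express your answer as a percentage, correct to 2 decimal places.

Real GDP 1999 = 6456.9 / 0.932 = 6928.00.
Real GDP 2003 = 6996.6 / 1.173 = 5964.71.
Real growth = 5964.71 / 6928.00 − 1 = -0.1390.

-13.90%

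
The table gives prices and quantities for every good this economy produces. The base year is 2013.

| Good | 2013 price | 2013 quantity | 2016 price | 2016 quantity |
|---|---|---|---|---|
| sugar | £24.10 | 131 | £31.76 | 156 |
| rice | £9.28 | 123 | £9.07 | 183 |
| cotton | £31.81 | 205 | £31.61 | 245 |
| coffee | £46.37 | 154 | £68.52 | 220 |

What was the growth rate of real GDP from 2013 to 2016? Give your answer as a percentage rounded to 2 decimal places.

30.58%

Real GDP 2013 = Nominal GDP 2013 = 24.10·131 + 9.28·123 + 31.81·205 + 46.37·154 = 17960.57.
Real GDP 2016 (at 2013 prices) = 24.10·156 + 9.28·183 + 31.81·245 + 46.37·220 = 23452.69.
Real growth = 23452.69/17960.57 − 1 = 0.3058.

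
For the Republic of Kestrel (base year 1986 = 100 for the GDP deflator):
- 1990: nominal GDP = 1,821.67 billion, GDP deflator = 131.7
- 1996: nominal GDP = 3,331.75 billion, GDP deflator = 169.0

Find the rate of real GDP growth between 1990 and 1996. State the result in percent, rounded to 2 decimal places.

42.53%

Real GDP 1990 = 1821.67 / 1.317 = 1383.20.
Real GDP 1996 = 3331.75 / 1.690 = 1971.45.
Real growth = 1971.45 / 1383.20 − 1 = 0.4253.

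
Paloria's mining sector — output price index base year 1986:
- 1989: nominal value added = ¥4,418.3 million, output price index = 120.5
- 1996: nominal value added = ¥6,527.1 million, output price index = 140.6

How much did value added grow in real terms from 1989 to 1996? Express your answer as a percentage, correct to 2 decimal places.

26.61%

Real value added 1989 = 4418.3 / 1.205 = 3666.64.
Real value added 1996 = 6527.1 / 1.406 = 4642.32.
Real growth = 4642.32 / 3666.64 − 1 = 0.2661.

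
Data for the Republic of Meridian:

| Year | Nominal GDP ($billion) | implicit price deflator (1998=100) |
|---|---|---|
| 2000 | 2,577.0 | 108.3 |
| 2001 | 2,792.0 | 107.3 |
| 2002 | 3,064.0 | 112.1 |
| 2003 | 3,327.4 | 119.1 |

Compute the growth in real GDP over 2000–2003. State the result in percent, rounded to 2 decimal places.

17.41%

Real GDP 2000 = 2577.0/1.083 = 2379.50.
Real GDP 2003 = 3327.4/1.191 = 2793.79.
Change = 2793.79/2379.50 − 1 = 0.1741.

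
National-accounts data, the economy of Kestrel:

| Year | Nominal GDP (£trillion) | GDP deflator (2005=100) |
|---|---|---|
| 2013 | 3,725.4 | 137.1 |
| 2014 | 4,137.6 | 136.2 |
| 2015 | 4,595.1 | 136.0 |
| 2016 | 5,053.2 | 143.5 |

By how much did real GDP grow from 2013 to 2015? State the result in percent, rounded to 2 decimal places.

24.34%

Real GDP 2013 = 3725.4/1.371 = 2717.29.
Real GDP 2015 = 4595.1/1.360 = 3378.75.
Change = 3378.75/2717.29 − 1 = 0.2434.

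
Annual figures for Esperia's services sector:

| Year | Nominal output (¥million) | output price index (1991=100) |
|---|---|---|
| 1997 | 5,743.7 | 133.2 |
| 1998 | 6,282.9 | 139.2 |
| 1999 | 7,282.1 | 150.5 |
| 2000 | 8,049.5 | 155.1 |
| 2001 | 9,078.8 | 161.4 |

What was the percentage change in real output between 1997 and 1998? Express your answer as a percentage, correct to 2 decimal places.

4.67%

Real output 1997 = 5743.7/1.332 = 4312.09.
Real output 1998 = 6282.9/1.392 = 4513.58.
Change = 4513.58/4312.09 − 1 = 0.0467.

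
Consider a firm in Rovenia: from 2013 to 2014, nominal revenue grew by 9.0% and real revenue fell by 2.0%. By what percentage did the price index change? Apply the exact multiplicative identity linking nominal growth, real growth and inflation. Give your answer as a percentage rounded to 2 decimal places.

(1 + g_nom) = (1 + g_real)(1 + π), so π = 1.0900 / 0.9800 − 1 = 0.11224.

11.22%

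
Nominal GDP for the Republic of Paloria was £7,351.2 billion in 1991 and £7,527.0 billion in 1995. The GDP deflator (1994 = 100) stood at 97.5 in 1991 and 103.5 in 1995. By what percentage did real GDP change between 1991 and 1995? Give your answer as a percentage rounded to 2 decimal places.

Real GDP 1991 = 7351.2 / 0.975 = 7539.69.
Real GDP 1995 = 7527.0 / 1.035 = 7272.46.
Real growth = 7272.46 / 7539.69 − 1 = -0.0354.

-3.54%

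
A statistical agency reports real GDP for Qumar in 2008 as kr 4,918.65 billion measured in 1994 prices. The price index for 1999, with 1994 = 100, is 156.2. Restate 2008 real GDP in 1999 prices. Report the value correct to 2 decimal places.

Real GDP in 1999 prices = Real GDP in 1994 prices × (P_1999/P_1994) = 4918.65 × 1.562 = 7682.93.

kr 7,682.93 billion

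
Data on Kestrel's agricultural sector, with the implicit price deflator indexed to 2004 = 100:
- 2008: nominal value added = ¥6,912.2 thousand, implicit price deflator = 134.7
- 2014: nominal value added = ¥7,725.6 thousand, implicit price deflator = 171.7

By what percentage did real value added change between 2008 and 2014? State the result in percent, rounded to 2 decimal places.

-12.32%

Real value added 2008 = 6912.2 / 1.347 = 5131.55.
Real value added 2014 = 7725.6 / 1.717 = 4499.48.
Real growth = 4499.48 / 5131.55 − 1 = -0.1232.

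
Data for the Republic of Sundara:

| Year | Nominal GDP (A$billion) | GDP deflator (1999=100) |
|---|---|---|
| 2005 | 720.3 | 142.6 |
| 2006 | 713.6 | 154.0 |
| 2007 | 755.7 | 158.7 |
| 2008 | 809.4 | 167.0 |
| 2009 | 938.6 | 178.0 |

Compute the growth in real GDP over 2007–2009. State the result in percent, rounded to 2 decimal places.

10.74%

Real GDP 2007 = 755.7/1.587 = 476.18.
Real GDP 2009 = 938.6/1.780 = 527.30.
Change = 527.30/476.18 − 1 = 0.1074.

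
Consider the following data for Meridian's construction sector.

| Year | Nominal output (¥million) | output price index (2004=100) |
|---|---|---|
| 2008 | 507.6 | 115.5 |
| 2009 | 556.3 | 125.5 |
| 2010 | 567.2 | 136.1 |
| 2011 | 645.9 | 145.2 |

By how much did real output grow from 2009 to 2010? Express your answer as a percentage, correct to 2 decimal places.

-5.98%

Real output 2009 = 556.3/1.255 = 443.27.
Real output 2010 = 567.2/1.361 = 416.75.
Change = 416.75/443.27 − 1 = -0.0598.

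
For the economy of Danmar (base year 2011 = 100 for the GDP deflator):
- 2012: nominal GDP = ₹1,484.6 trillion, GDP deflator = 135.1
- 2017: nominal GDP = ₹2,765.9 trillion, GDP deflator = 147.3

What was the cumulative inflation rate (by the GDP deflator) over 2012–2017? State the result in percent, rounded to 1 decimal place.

9.0%

Price-level change = 147.3 / 135.1 − 1 = 0.0903.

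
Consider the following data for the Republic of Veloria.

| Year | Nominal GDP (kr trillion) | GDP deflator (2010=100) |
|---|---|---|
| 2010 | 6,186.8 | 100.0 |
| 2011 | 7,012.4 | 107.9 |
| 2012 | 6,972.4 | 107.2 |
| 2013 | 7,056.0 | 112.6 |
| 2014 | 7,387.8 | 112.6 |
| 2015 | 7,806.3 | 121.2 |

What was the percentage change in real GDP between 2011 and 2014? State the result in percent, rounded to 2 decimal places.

0.96%

Real GDP 2011 = 7012.4/1.079 = 6498.98.
Real GDP 2014 = 7387.8/1.126 = 6561.10.
Change = 6561.10/6498.98 − 1 = 0.0096.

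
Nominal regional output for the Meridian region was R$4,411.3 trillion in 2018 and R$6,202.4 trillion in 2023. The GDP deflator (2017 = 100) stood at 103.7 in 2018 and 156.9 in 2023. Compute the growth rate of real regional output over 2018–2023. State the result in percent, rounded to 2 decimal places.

-7.07%

Real regional output 2018 = 4411.3 / 1.037 = 4253.91.
Real regional output 2023 = 6202.4 / 1.569 = 3953.09.
Real growth = 3953.09 / 4253.91 − 1 = -0.0707.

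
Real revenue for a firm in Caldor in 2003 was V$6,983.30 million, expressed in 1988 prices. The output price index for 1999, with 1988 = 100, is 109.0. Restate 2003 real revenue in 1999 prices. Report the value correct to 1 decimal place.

Real revenue in 1999 prices = Real revenue in 1988 prices × (P_1999/P_1988) = 6983.30 × 1.090 = 7611.80.

V$7,611.8 million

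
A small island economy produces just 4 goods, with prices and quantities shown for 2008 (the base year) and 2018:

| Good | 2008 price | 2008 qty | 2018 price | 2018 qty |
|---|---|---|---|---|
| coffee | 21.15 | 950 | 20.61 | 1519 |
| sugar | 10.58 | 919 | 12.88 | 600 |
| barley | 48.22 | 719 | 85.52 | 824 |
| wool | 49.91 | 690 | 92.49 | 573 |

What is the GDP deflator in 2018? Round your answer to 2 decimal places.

Nominal GDP 2018 = 20.61·1519 + 12.88·600 + 85.52·824 + 92.49·573 = 162499.84.
Real GDP 2018 (at 2008 prices) = 21.15·1519 + 10.58·600 + 48.22·824 + 49.91·573 = 106806.56.
Deflator = Nominal/Real × 100 = 162499.84/106806.56 × 100 = 152.144.

152.14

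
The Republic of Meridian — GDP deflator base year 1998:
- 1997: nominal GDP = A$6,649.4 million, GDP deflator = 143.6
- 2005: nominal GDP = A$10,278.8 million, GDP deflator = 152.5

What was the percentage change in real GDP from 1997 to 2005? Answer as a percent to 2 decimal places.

45.56%

Deflate each year: 1997 → 6649.4/1.436 = 4630.50; 2005 → 10278.8/1.525 = 6740.20.
So real GDP changed by 6740.20/4630.50 − 1 = 0.4556, i.e. 45.56%.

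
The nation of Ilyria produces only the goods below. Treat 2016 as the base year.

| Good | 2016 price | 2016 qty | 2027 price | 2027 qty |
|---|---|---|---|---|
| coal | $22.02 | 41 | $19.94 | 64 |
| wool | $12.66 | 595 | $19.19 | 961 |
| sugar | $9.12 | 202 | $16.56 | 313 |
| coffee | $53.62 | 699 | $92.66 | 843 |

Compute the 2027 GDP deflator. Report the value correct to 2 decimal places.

Nominal GDP 2027 = 19.94·64 + 19.19·961 + 16.56·313 + 92.66·843 = 103013.41.
Real GDP 2027 (at 2016 prices) = 22.02·64 + 12.66·961 + 9.12·313 + 53.62·843 = 61631.76.
Deflator = Nominal/Real × 100 = 103013.41/61631.76 × 100 = 167.143.

167.14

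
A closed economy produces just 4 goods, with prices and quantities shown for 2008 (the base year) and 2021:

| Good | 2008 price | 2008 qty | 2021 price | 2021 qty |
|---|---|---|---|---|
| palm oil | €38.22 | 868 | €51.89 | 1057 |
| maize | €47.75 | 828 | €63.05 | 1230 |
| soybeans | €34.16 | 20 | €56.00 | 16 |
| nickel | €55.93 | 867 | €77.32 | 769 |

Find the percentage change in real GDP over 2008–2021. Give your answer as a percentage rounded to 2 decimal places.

17.07%

Real GDP 2008 = Nominal GDP 2008 = 38.22·868 + 47.75·828 + 34.16·20 + 55.93·867 = 121886.47.
Real GDP 2021 (at 2008 prices) = 38.22·1057 + 47.75·1230 + 34.16·16 + 55.93·769 = 142687.77.
Real growth = 142687.77/121886.47 − 1 = 0.1707.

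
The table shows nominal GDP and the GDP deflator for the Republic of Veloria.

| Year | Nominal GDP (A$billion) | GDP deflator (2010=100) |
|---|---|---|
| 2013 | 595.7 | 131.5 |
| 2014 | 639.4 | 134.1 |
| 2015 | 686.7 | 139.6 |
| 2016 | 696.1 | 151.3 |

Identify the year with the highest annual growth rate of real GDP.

2014

2014: real = 639.4/1.341 = 476.81; growth vs 2013 (453.00) = 5.26%.
2015: real = 686.7/1.396 = 491.91; growth vs 2014 (476.81) = 3.17%.
2016: real = 696.1/1.513 = 460.08; growth vs 2015 (491.91) = -6.47%.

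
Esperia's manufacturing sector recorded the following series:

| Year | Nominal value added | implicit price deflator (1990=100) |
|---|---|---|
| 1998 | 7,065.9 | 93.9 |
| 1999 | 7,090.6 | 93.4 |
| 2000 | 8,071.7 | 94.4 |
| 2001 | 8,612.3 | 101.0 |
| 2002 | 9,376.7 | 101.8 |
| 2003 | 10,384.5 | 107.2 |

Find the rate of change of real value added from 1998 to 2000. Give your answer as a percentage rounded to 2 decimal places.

Real value added 1998 = 7065.9/0.939 = 7524.92.
Real value added 2000 = 8071.7/0.944 = 8550.53.
Change = 8550.53/7524.92 − 1 = 0.1363.

13.63%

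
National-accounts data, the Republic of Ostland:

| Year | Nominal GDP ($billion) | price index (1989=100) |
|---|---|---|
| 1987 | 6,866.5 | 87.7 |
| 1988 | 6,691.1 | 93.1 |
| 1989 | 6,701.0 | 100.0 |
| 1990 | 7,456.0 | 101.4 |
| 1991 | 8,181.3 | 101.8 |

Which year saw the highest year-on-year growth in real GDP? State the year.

1990

1988: real = 6691.1/0.931 = 7187.00; growth vs 1987 (7829.53) = -8.21%.
1989: real = 6701.0/1.000 = 6701.00; growth vs 1988 (7187.00) = -6.76%.
1990: real = 7456.0/1.014 = 7353.06; growth vs 1989 (6701.00) = 9.73%.
1991: real = 8181.3/1.018 = 8036.64; growth vs 1990 (7353.06) = 9.30%.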